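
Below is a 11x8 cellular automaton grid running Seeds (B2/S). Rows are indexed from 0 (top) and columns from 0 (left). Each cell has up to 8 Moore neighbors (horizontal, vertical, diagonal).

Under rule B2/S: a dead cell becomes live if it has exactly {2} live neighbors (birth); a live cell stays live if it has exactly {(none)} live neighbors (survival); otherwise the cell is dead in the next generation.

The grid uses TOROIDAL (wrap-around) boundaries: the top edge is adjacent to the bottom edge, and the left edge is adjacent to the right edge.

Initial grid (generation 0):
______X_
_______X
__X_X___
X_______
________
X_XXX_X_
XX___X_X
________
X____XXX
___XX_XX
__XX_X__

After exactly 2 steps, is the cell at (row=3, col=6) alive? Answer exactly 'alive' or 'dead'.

Simulating step by step:
Generation 0 (given above): 25 live cells
Generation 1: 21 live cells
__XXXX_X
___X_XX_
XX_X___X
_X_X____
X_X_XX__
________
________
____X___
___X____
_X______
________
Generation 2: 15 live cells
________
________
_____X__
_____XX_
________
_X_XXX__
________
___X____
__X_X___
__X_____
XX___XX_

Cell (3,6) at generation 2: 1 -> alive

Answer: alive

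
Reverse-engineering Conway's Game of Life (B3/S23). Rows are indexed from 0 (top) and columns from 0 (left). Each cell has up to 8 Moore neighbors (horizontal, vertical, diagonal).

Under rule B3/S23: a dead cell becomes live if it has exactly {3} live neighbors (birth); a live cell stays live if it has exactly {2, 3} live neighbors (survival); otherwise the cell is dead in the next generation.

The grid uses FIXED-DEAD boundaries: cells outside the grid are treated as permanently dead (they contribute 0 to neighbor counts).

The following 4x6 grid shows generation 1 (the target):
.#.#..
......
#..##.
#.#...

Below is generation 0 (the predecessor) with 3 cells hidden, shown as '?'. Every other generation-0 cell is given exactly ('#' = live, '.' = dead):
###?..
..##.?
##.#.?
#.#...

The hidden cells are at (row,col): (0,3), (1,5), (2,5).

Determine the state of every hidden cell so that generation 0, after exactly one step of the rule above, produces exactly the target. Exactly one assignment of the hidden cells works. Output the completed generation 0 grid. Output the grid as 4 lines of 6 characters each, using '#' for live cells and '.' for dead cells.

Hidden generation-0 cells (in order): (0,3), (1,5), (2,5).
A hidden cell only influences target cells in its own 3x3 neighborhood. Try each of the 2^3 = 8 assignments, step the completed generation 0 forward once under B3/S23, and compare with the target:
  (0,3)=. (1,5)=. (2,5)=. -> step gives (0,2)='#' but target has '.' -> reject
  (0,3)=. (1,5)=. (2,5)=# -> step gives (0,2)='#' but target has '.' -> reject
  (0,3)=. (1,5)=# (2,5)=. -> step gives (0,2)='#' but target has '.' -> reject
  (0,3)=. (1,5)=# (2,5)=# -> step gives (0,2)='#' but target has '.' -> reject
  (0,3)=# (1,5)=. (2,5)=. -> step gives (1,4)='#' but target has '.' -> reject
  (0,3)=# (1,5)=. (2,5)=# -> step reproduces the target at every cell -> ACCEPT
  (0,3)=# (1,5)=# (2,5)=. -> step gives (0,4)='#' but target has '.' -> reject
  (0,3)=# (1,5)=# (2,5)=# -> step gives (0,4)='#' but target has '.' -> reject
Unique solution: (0,3)=live, (1,5)=dead, (2,5)=live.
Check: live-neighbor counts of every cell in the completed generation 0:
134320
466441
245330
242221
Applying B3/S23 to generation 0 with these counts gives:
.#.#..
......
#..##.
#.#...
which matches the target exactly.

Answer: ####..
..##..
##.#.#
#.#...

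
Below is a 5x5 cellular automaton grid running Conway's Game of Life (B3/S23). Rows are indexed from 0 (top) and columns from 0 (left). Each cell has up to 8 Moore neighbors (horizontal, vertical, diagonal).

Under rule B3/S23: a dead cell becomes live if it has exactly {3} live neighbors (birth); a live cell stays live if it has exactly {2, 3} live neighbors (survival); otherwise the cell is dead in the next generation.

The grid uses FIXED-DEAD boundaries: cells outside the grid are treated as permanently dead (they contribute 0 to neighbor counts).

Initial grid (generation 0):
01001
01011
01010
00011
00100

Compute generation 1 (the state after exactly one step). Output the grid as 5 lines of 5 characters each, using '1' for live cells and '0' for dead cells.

Answer: 00111
11011
00000
00011
00010

Derivation:
Simulating step by step:
Generation 0 (given above): 10 live cells
Generation 1: 10 live cells
(generation 1 grid is the final answer)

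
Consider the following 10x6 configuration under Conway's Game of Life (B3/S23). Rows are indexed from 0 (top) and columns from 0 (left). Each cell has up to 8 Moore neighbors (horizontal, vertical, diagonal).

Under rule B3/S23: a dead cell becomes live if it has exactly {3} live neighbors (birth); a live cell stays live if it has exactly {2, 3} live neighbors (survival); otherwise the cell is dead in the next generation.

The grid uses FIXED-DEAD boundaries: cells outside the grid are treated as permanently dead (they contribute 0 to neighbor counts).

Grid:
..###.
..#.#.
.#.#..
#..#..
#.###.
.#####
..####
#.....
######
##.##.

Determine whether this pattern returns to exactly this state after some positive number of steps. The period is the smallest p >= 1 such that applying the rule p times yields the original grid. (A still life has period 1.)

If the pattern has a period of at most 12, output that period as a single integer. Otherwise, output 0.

Answer: 0

Derivation:
Simulating and comparing each generation to the original:
Gen 0 (original, given above): 33 live cells
Gen 1: 15 live cells, differs from original
Gen 2: 12 live cells, differs from original
Gen 3: 6 live cells, differs from original
Gen 4: 2 live cells, differs from original
Gen 5: 0 live cells, differs from original
Gen 6: 0 live cells, differs from original
Gen 7: 0 live cells, differs from original
Gen 8: 0 live cells, differs from original
Gen 9: 0 live cells, differs from original
Gen 10: 0 live cells, differs from original
Gen 11: 0 live cells, differs from original
Gen 12: 0 live cells, differs from original
No period found within 12 steps.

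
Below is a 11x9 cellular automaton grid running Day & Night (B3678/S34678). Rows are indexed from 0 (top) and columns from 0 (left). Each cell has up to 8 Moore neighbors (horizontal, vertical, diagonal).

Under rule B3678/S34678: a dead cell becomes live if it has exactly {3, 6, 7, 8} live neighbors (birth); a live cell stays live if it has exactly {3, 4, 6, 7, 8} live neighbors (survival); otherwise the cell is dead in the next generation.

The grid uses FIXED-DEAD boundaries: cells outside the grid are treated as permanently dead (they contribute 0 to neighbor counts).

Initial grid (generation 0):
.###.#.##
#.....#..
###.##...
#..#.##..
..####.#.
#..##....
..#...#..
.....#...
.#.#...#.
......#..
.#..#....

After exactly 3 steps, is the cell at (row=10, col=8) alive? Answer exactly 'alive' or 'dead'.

Simulating step by step:
Generation 0 (given above): 34 live cells
Generation 1: 26 live cells
......#..
##....##.
##.###...
....#.#..
.##.##...
.#..#.#..
...###...
..#...#..
......#..
..#......
.........
Generation 2: 24 live cells
.......#.
###.#.#..
###.##.#.
#....#...
....#.#..
.....#...
..#####..
...##....
.........
.........
.........
Generation 3: 17 live cells
.#.......
#.#...##.
###.##...
...#.#...
.........
.........
...#.#...
..###....
.........
.........
.........

Cell (10,8) at generation 3: 0 -> dead

Answer: dead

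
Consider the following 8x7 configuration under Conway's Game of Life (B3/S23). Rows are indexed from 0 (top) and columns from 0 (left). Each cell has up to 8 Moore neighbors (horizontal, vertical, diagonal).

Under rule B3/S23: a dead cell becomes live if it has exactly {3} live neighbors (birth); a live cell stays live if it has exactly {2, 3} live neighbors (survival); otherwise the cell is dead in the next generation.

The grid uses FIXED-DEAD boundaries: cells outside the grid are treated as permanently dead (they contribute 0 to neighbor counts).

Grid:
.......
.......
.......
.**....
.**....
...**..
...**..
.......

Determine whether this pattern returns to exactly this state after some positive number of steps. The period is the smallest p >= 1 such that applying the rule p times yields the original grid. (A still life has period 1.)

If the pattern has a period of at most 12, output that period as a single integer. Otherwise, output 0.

Answer: 2

Derivation:
Simulating and comparing each generation to the original:
Gen 0 (original, given above): 8 live cells
Gen 1: 6 live cells, differs from original
Gen 2: 8 live cells, MATCHES original -> period = 2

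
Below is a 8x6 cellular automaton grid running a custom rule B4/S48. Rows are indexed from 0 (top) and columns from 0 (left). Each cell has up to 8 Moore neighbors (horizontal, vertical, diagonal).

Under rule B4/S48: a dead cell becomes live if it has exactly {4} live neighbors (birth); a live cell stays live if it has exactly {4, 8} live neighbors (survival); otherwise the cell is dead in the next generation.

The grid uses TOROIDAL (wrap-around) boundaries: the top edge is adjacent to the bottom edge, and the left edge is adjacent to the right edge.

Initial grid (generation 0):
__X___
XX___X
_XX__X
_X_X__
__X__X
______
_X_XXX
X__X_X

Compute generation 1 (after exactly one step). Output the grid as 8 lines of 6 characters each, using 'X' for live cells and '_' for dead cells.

Answer: _X___X
XXX___
_XX___
X_____
______
____X_
X___X_
__X___

Derivation:
Simulating step by step:
Generation 0 (given above): 18 live cells
Generation 1: 12 live cells
(generation 1 grid is the final answer)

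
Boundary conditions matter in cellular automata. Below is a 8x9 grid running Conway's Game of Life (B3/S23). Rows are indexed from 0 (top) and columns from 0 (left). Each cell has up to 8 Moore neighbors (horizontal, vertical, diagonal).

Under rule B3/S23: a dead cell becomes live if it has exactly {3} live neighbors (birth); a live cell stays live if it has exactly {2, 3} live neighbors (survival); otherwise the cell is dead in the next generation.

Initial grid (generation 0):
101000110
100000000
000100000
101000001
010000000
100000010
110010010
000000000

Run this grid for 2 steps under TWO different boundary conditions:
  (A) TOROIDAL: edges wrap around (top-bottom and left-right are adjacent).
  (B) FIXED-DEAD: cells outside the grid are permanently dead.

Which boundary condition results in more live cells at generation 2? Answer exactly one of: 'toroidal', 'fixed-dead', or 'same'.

Answer: toroidal

Derivation:
Under TOROIDAL boundary, generation 2:
010000001
011000011
000000001
001000001
001000000
100000000
110000000
000000010
Population = 14

Under FIXED-DEAD boundary, generation 2:
000000000
111000000
110000000
001000000
101000000
000000000
110000000
000000000
Population = 10

Comparison: toroidal=14, fixed-dead=10 -> toroidal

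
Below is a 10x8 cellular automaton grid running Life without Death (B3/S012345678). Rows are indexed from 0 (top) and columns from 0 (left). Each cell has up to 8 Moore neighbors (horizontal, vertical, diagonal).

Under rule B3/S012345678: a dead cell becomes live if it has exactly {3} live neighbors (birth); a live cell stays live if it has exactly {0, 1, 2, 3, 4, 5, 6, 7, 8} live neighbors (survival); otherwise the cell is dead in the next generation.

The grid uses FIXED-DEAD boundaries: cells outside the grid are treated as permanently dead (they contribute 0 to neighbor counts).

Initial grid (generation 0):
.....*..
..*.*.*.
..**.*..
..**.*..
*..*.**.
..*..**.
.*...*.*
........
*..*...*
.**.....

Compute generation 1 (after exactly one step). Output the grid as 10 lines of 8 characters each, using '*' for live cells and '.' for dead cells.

Answer: .....*..
..*.*.*.
.***.**.
.***.*..
**.*.**.
.**..***
.*...*.*
......*.
****...*
.**.....

Derivation:
Simulating step by step:
Generation 0 (given above): 25 live cells
Generation 1: 34 live cells
(generation 1 grid is the final answer)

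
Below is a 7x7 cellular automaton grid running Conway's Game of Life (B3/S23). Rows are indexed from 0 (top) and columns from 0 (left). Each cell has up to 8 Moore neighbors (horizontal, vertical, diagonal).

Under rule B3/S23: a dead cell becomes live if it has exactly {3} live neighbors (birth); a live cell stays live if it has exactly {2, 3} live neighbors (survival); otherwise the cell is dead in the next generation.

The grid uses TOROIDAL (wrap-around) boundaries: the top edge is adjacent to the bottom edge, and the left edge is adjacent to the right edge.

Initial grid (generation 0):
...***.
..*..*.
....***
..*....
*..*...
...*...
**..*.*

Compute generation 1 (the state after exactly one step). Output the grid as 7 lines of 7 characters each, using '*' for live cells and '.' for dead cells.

Answer: ****...
.......
...****
...****
..**...
.****.*
*.*...*

Derivation:
Simulating step by step:
Generation 0 (given above): 16 live cells
Generation 1: 22 live cells
(generation 1 grid is the final answer)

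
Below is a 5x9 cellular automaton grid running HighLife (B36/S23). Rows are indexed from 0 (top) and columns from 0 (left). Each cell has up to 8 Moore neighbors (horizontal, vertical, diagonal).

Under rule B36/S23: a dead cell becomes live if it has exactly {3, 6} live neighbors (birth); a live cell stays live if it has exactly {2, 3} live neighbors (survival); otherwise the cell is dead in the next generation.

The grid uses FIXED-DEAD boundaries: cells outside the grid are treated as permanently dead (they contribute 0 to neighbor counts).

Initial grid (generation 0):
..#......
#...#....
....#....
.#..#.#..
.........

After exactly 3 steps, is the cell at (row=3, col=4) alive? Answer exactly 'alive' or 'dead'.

Simulating step by step:
Generation 0 (given above): 7 live cells
Generation 1: 4 live cells
.........
...#.....
...##....
.....#...
.........
Generation 2: 5 live cells
.........
...##....
...##....
....#....
.........
Generation 3: 5 live cells
.........
...##....
.....#...
...##....
.........

Cell (3,4) at generation 3: 1 -> alive

Answer: alive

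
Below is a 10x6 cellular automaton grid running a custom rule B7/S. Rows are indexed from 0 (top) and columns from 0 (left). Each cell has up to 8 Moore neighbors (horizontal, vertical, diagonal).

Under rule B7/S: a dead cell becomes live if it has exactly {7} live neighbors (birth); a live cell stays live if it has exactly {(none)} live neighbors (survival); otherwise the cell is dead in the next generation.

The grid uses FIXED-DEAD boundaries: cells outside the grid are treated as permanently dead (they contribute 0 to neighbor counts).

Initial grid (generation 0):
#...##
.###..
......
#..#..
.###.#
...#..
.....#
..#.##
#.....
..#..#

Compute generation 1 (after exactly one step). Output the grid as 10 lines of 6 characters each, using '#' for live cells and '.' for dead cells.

Answer: ......
......
......
......
......
......
......
......
......
......

Derivation:
Simulating step by step:
Generation 0 (given above): 20 live cells
Generation 1: 0 live cells
(generation 1 grid is the final answer)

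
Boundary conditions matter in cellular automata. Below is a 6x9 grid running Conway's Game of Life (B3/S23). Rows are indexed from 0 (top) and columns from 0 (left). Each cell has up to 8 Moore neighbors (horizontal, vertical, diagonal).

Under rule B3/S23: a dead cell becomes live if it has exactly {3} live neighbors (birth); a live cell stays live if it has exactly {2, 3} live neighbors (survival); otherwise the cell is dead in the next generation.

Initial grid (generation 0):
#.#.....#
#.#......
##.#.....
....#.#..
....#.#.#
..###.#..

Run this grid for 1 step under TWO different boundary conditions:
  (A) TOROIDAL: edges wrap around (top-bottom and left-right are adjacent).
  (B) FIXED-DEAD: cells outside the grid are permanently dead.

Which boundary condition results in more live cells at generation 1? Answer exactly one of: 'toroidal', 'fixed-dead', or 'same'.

Answer: toroidal

Derivation:
Under TOROIDAL boundary, generation 1:
#.#.....#
..##.....
####.....
#..##..#.
....#.#..
###.#...#
Population = 20

Under FIXED-DEAD boundary, generation 1:
.........
#.##.....
####.....
...##..#.
....#.#..
...##..#.
Population = 15

Comparison: toroidal=20, fixed-dead=15 -> toroidal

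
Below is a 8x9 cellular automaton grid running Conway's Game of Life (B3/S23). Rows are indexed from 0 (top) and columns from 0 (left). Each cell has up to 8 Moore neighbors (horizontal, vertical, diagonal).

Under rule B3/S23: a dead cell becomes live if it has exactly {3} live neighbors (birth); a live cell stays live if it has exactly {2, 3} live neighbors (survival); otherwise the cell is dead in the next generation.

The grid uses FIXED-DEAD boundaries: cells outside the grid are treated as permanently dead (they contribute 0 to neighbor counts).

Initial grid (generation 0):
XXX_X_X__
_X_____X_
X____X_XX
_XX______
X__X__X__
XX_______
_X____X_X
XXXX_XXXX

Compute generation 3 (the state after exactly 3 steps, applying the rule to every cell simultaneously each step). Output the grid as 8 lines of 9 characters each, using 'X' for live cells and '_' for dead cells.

Answer: _XXX_____
X___X____
X___X__X_
__XX_XX__
X____X__X
_____X__X
XX___X___
_____XX__

Derivation:
Simulating step by step:
Generation 0 (given above): 29 live cells
Generation 1: 31 live cells
XXX______
__X__X_XX
X_X___XXX
XXX___XX_
X________
XXX____X_
_____XX_X
XXX__XX_X
Generation 2: 25 live cells
_XX______
X_XX____X
X_XX_X___
X_X___X_X
______XX_
XX____XX_
_____X__X
_X___XX__
Generation 3: 22 live cells
(generation 3 grid is the final answer)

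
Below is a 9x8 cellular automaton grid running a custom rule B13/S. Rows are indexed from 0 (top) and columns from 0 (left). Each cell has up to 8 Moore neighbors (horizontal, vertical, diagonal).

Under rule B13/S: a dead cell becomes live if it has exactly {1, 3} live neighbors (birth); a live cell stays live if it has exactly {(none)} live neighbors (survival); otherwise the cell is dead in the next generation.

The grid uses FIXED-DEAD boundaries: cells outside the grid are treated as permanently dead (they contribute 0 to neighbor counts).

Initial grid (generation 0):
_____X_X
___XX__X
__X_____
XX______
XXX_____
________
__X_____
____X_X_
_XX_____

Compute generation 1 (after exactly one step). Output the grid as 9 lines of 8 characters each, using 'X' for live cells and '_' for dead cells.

Simulating step by step:
Generation 0 (given above): 16 live cells
Generation 1: 25 live cells
(generation 1 grid is the final answer)

Answer: __X_X_X_
_X____X_
_X_X_XXX
________
___X____
__X_____
_X__X_XX
XXXX___X
X___X_XX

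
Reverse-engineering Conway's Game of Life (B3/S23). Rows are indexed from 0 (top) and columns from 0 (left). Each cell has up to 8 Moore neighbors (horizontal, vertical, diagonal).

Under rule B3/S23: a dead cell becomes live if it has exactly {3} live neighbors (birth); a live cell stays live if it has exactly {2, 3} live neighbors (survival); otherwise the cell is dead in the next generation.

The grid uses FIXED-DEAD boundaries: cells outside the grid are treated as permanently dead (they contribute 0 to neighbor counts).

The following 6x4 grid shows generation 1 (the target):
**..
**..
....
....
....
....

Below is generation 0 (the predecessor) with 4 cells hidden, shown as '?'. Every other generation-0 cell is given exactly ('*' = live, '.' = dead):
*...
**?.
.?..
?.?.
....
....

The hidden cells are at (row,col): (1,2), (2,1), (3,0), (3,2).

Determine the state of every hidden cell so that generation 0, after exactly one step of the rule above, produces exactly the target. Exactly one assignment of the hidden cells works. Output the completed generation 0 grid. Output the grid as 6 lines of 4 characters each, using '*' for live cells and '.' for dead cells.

Hidden generation-0 cells (in order): (1,2), (2,1), (3,0), (3,2).
A hidden cell only influences target cells in its own 3x3 neighborhood. Try each of the 2^4 = 16 assignments, step the completed generation 0 forward once under B3/S23, and compare with the target:
  (1,2)=. (2,1)=. (3,0)=. (3,2)=. -> step reproduces the target at every cell -> ACCEPT
  (1,2)=. (2,1)=. (3,0)=. (3,2)=* -> step gives (2,1)='*' but target has '.' -> reject
  (1,2)=. (2,1)=. (3,0)=* (3,2)=. -> step gives (2,0)='*' but target has '.' -> reject
  (1,2)=. (2,1)=. (3,0)=* (3,2)=* -> step gives (2,0)='*' but target has '.' -> reject
  (1,2)=. (2,1)=* (3,0)=. (3,2)=. -> step gives (2,0)='*' but target has '.' -> reject
  (1,2)=. (2,1)=* (3,0)=. (3,2)=* -> step gives (2,0)='*' but target has '.' -> reject
  (1,2)=. (2,1)=* (3,0)=* (3,2)=. -> step gives (2,1)='*' but target has '.' -> reject
  (1,2)=. (2,1)=* (3,0)=* (3,2)=* -> step gives (2,2)='*' but target has '.' -> reject
  (1,2)=* (2,1)=. (3,0)=. (3,2)=. -> step gives (0,1)='.' but target has '*' -> reject
  (1,2)=* (2,1)=. (3,0)=. (3,2)=* -> step gives (0,1)='.' but target has '*' -> reject
  (1,2)=* (2,1)=. (3,0)=* (3,2)=. -> step gives (0,1)='.' but target has '*' -> reject
  (1,2)=* (2,1)=. (3,0)=* (3,2)=* -> step gives (0,1)='.' but target has '*' -> reject
  (1,2)=* (2,1)=* (3,0)=. (3,2)=. -> step gives (0,1)='.' but target has '*' -> reject
  (1,2)=* (2,1)=* (3,0)=. (3,2)=* -> step gives (0,1)='.' but target has '*' -> reject
  (1,2)=* (2,1)=* (3,0)=* (3,2)=. -> step gives (0,1)='.' but target has '*' -> reject
  (1,2)=* (2,1)=* (3,0)=* (3,2)=* -> step gives (0,1)='.' but target has '*' -> reject
Unique solution: (1,2)=dead, (2,1)=dead, (3,0)=dead, (3,2)=dead.
Check: live-neighbor counts of every cell in the completed generation 0:
2310
2210
2210
0000
0000
0000
Applying B3/S23 to generation 0 with these counts gives:
**..
**..
....
....
....
....
which matches the target exactly.

Answer: *...
**..
....
....
....
....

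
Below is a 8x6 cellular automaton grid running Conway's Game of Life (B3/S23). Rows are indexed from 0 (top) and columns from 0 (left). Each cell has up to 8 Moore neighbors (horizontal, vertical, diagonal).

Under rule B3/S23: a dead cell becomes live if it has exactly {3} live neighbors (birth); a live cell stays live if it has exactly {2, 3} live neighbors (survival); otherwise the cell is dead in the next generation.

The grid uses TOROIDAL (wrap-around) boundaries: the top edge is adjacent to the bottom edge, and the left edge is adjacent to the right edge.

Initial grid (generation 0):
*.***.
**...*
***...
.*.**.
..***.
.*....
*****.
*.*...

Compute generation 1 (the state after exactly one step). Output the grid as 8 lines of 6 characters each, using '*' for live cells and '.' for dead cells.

Answer: ..***.
....*.
...**.
*...**
.*..*.
*....*
*..*.*
*.....

Derivation:
Simulating step by step:
Generation 0 (given above): 24 live cells
Generation 1: 17 live cells
(generation 1 grid is the final answer)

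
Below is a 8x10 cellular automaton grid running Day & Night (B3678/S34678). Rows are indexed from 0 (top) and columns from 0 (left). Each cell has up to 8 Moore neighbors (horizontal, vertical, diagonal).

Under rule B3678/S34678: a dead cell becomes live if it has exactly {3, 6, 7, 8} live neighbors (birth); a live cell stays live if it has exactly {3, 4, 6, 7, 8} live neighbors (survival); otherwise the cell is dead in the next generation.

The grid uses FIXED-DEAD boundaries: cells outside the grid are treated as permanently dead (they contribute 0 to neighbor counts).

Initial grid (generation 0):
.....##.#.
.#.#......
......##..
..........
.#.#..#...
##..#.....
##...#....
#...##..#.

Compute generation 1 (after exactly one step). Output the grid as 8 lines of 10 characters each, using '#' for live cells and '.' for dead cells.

Simulating step by step:
Generation 0 (given above): 20 live cells
Generation 1: 12 live cells
(generation 1 grid is the final answer)

Answer: ..........
.....#....
..........
......##..
#.#.......
##...#....
##...#....
.#........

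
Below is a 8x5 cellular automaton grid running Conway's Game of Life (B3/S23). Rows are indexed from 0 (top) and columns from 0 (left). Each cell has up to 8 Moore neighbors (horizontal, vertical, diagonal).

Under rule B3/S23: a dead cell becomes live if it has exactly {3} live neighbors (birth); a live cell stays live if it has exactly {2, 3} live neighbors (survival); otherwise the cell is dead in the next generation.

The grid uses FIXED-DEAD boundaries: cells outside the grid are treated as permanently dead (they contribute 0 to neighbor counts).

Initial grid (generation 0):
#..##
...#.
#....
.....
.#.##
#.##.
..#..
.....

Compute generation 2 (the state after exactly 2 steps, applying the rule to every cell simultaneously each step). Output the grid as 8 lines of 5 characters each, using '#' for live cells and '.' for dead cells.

Answer: ...##
...##
.....
.....
...##
.#..#
..##.
..#..

Derivation:
Simulating step by step:
Generation 0 (given above): 12 live cells
Generation 1: 11 live cells
...##
...##
.....
.....
.#.##
....#
.###.
.....
Generation 2: 11 live cells
(generation 2 grid is the final answer)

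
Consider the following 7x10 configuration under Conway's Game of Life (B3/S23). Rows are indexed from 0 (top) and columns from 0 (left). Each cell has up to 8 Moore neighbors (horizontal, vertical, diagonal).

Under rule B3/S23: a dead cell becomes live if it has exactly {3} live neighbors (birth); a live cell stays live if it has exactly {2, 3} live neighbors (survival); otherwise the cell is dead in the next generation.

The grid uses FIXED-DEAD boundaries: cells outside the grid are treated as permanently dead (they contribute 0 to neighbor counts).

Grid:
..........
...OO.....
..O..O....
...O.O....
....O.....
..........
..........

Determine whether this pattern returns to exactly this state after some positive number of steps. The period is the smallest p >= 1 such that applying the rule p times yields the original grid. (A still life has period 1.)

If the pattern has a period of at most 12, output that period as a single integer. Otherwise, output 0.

Answer: 1

Derivation:
Simulating and comparing each generation to the original:
Gen 0 (original, given above): 7 live cells
Gen 1: 7 live cells, MATCHES original -> period = 1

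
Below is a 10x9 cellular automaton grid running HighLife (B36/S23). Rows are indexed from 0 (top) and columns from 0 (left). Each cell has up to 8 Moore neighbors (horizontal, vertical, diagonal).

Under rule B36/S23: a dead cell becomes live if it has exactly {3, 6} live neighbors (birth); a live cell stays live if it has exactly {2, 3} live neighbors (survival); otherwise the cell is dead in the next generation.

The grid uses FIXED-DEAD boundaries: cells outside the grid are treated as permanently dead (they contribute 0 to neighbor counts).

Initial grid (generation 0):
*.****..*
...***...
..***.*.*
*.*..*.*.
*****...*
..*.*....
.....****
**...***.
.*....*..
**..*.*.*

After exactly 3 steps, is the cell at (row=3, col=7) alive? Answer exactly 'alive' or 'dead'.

Simulating step by step:
Generation 0 (given above): 42 live cells
Generation 1: 33 live cells
..*..*...
.*....**.
.**...**.
**...****
*...**...
..*.*.*.*
.*..*...*
**......*
..*......
**...*.*.
Generation 2: 27 live cells
......*..
.*...*.*.
..*......
*.*.*...*
*..**...*
.*..*..*.
****.*..*
***......
..*......
.*.......
Generation 3: 20 live cells
......*..
......*..
..**.....
..*.*....
*.*.**.**
.....*.**
...**....
*........
*.*......
.........

Cell (3,7) at generation 3: 0 -> dead

Answer: dead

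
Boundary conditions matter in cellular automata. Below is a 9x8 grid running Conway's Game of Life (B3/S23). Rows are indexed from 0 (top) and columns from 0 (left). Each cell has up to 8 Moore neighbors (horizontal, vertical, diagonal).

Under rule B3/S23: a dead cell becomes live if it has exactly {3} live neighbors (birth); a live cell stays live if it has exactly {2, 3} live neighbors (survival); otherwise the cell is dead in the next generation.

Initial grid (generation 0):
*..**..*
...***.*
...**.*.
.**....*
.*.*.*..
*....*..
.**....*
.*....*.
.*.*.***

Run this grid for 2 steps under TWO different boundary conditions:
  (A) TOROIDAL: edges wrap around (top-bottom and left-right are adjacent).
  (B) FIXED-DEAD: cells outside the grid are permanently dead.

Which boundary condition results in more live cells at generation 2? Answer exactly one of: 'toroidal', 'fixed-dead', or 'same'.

Under TOROIDAL boundary, generation 2:
***.....
**....*.
.....*..
.*......
.*..*.*.
*.**..*.
.**...**
.*..**..
..*.*...
Population = 24

Under FIXED-DEAD boundary, generation 2:
......*.
.....*.*
.....*.*
**......
**..*.**
..**..**
..*...*.
*....*.*
.*...**.
Population = 24

Comparison: toroidal=24, fixed-dead=24 -> same

Answer: same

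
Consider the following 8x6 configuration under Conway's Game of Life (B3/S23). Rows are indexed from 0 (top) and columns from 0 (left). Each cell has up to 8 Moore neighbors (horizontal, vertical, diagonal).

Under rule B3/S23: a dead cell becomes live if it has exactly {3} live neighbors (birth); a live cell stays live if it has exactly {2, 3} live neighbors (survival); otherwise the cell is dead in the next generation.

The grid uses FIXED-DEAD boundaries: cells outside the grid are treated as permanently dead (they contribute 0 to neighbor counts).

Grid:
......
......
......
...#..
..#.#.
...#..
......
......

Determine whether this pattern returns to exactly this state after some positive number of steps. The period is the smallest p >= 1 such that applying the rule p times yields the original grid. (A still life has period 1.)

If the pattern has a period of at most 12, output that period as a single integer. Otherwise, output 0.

Simulating and comparing each generation to the original:
Gen 0 (original, given above): 4 live cells
Gen 1: 4 live cells, MATCHES original -> period = 1

Answer: 1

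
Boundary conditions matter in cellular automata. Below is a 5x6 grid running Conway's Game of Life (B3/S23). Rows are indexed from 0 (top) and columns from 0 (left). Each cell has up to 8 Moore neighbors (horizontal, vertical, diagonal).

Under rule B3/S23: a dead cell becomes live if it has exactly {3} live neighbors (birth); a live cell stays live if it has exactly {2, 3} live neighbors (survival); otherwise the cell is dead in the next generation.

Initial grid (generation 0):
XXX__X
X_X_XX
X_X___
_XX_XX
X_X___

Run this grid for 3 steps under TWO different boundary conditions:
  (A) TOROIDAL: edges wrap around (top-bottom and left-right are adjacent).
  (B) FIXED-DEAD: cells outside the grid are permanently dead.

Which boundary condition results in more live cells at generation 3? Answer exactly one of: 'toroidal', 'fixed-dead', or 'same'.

Answer: toroidal

Derivation:
Under TOROIDAL boundary, generation 3:
X__XXX
XXXX__
_X_X__
__XXX_
___X_X
Population = 15

Under FIXED-DEAD boundary, generation 3:
_X____
__XX__
__XX__
______
_XXX__
Population = 8

Comparison: toroidal=15, fixed-dead=8 -> toroidal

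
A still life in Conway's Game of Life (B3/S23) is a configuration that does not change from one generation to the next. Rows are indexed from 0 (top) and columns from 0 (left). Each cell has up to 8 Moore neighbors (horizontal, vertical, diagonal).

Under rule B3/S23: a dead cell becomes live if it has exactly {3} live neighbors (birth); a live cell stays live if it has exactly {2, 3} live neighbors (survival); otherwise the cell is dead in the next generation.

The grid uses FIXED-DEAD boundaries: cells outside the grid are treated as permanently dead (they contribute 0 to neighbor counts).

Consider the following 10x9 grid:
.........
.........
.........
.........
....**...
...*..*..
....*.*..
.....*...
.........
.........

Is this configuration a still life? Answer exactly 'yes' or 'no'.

Answer: yes

Derivation:
Compute generation 1 and compare to generation 0 (given above):
Generation 1:
.........
.........
.........
.........
....**...
...*..*..
....*.*..
.....*...
.........
.........
The grids are IDENTICAL -> still life.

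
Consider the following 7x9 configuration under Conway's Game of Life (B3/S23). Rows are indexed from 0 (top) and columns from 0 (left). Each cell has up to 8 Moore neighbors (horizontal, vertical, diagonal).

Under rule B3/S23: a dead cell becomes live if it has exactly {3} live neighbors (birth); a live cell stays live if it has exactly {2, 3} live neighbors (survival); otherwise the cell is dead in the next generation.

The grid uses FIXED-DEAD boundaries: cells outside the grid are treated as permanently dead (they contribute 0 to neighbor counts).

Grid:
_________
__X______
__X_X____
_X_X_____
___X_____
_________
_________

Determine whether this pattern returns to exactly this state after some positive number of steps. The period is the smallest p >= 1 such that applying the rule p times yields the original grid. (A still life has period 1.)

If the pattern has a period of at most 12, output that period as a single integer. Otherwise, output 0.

Simulating and comparing each generation to the original:
Gen 0 (original, given above): 6 live cells
Gen 1: 6 live cells, differs from original
Gen 2: 6 live cells, MATCHES original -> period = 2

Answer: 2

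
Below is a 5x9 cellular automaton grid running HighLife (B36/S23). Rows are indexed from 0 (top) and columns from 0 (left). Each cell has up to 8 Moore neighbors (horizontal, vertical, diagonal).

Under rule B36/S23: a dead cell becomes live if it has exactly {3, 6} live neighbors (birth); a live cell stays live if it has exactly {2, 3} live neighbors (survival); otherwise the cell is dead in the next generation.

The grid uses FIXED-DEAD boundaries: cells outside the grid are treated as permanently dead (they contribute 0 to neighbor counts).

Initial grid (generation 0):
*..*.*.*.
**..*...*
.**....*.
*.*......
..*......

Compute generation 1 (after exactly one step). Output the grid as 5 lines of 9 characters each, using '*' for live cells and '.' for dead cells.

Answer: **..*....
*..**.***
..**.....
..**.....
.*.......

Derivation:
Simulating step by step:
Generation 0 (given above): 14 live cells
Generation 1: 14 live cells
(generation 1 grid is the final answer)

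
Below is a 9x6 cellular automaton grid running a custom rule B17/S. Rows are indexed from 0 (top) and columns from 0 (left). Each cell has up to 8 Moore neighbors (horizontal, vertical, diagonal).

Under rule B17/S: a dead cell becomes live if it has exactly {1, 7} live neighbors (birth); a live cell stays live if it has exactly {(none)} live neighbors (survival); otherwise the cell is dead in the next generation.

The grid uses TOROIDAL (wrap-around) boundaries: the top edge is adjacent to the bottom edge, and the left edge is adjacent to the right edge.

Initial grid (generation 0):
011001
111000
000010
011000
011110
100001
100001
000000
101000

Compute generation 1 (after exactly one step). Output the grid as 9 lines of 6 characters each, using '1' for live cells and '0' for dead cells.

Answer: 000010
000000
000000
000000
000000
000000
000000
001110
000010

Derivation:
Simulating step by step:
Generation 0 (given above): 19 live cells
Generation 1: 5 live cells
(generation 1 grid is the final answer)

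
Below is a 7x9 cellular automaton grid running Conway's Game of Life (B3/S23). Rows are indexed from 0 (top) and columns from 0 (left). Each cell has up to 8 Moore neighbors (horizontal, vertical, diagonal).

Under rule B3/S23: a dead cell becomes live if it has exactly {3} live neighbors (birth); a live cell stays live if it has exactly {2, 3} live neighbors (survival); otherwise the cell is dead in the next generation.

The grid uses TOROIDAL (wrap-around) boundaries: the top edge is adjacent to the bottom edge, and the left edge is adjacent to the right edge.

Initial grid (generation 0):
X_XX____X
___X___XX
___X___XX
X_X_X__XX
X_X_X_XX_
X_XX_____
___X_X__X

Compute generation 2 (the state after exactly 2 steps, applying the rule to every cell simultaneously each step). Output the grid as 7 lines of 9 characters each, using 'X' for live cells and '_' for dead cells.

Simulating step by step:
Generation 0 (given above): 26 live cells
Generation 1: 25 live cells
X_XX_____
___XX____
__XXX_X__
X_X_XX___
X_X_XXXX_
X_X__XXX_
________X
Generation 2: 22 live cells
(generation 2 grid is the final answer)

Answer: __XXX____
_X___X___
_XX______
__X____XX
X_X____X_
X__XX____
X_XX__XXX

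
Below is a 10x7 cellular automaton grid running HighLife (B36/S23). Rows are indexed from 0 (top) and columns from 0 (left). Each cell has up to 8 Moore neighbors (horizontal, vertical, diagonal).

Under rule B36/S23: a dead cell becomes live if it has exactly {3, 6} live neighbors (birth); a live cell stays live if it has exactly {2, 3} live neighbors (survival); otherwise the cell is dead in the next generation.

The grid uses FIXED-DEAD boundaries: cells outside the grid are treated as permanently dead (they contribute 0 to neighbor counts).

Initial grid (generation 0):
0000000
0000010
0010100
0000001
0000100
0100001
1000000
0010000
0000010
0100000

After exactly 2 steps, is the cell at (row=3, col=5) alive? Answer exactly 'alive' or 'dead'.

Answer: alive

Derivation:
Simulating step by step:
Generation 0 (given above): 11 live cells
Generation 1: 5 live cells
0000000
0000000
0000010
0001010
0000010
0000000
0100000
0000000
0000000
0000000
Generation 2: 4 live cells
0000000
0000000
0000100
0000011
0000100
0000000
0000000
0000000
0000000
0000000

Cell (3,5) at generation 2: 1 -> alive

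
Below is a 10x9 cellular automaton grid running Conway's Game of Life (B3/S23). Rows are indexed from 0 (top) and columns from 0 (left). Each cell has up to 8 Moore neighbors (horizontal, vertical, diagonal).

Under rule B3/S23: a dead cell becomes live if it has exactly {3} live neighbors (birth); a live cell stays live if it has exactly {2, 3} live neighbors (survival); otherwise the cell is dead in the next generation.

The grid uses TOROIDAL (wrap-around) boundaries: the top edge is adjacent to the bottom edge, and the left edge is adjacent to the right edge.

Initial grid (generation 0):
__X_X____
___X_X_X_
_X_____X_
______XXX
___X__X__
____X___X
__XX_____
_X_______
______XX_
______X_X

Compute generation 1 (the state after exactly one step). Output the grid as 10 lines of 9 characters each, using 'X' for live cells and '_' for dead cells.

Simulating step by step:
Generation 0 (given above): 21 live cells
Generation 1: 23 live cells
(generation 1 grid is the final answer)

Answer: ___XXXXX_
__XXX_X__
_________
______X_X
_____XX_X
__X_X____
__XX_____
__X______
______XX_
_____XX__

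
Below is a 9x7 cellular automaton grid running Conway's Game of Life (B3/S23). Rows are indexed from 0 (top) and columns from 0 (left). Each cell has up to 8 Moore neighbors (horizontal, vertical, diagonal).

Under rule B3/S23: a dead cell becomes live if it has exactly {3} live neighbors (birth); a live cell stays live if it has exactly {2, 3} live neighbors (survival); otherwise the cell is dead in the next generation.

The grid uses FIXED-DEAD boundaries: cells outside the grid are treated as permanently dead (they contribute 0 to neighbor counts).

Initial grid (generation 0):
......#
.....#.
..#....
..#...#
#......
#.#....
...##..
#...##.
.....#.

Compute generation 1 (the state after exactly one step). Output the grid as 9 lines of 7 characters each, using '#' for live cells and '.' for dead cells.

Simulating step by step:
Generation 0 (given above): 14 live cells
Generation 1: 11 live cells
(generation 1 grid is the final answer)

Answer: .......
.......
.......
.#.....
.......
.#.#...
.#.###.
...#.#.
....##.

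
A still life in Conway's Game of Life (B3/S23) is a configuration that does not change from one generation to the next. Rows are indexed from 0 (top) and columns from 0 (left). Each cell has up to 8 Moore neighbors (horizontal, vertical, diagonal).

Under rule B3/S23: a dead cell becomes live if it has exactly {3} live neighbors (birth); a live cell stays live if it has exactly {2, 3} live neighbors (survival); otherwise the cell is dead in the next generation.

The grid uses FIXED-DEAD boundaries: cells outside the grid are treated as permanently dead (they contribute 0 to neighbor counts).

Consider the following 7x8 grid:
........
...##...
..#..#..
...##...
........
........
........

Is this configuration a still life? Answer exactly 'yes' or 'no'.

Answer: yes

Derivation:
Compute generation 1 and compare to generation 0 (given above):
Generation 1:
........
...##...
..#..#..
...##...
........
........
........
The grids are IDENTICAL -> still life.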